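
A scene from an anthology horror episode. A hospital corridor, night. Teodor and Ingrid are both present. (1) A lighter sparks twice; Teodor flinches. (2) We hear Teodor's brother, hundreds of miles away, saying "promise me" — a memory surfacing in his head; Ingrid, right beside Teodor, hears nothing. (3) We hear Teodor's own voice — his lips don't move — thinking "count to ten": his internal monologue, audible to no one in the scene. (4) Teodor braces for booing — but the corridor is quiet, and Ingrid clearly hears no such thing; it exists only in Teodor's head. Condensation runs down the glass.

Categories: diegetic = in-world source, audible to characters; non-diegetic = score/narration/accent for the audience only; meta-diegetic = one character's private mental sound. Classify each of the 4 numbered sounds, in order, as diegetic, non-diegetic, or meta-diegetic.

diegetic, meta-diegetic, meta-diegetic, meta-diegetic

(1) an in-world source (a lighter); characters could hear it → diegetic.
(2) is meta-diegetic: the voice is a memory playing only inside Teodor's mind; Ingrid can't hear it.
Sound (3): Teodor's thought-voice: a private mental sound no other character can hear, so meta-diegetic.
(4) is meta-diegetic: the sound is imagined by Teodor; nothing in the story world is producing it and Ingrid can't hear it.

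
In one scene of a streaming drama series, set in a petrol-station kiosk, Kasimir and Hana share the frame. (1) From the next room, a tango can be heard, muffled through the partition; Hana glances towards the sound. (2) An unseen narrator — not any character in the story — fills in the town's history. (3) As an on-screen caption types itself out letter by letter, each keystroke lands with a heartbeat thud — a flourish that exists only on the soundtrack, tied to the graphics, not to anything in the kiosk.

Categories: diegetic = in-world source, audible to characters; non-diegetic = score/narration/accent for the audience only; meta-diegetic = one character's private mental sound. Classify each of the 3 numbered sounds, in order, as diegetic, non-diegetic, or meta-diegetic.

(1) off-screen diegetic: the source is out of frame but still in the story's space → diegetic.
Sound (2): external voice-over — not a character, not heard by anyone in the scene, so non-diegetic.
Sound (3): the caption isn't part of the story world, so neither is the sound tied to it, so non-diegetic.

diegetic, non-diegetic, non-diegetic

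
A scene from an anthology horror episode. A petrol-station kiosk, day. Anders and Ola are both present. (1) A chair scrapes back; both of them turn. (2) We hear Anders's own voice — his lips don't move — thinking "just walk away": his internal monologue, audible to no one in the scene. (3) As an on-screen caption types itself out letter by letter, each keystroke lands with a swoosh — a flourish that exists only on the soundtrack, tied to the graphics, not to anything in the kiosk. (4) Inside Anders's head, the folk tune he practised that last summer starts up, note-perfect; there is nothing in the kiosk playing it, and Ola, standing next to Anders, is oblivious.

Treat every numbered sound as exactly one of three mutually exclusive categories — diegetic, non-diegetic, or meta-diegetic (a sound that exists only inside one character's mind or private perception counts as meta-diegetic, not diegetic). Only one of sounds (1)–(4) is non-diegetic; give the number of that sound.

Sound (1): the sound comes from a chair physically present in the location, so diegetic.
(2) is meta-diegetic: internal monologue — inside Anders's mind, not spoken into the scene.
(3) is non-diegetic: the caption isn't part of the story world, so neither is the sound tied to it.
(4) remembered music, private to Anders — Ola is oblivious because it isn't in the room → meta-diegetic.
Only (3) is non-diegetic.

3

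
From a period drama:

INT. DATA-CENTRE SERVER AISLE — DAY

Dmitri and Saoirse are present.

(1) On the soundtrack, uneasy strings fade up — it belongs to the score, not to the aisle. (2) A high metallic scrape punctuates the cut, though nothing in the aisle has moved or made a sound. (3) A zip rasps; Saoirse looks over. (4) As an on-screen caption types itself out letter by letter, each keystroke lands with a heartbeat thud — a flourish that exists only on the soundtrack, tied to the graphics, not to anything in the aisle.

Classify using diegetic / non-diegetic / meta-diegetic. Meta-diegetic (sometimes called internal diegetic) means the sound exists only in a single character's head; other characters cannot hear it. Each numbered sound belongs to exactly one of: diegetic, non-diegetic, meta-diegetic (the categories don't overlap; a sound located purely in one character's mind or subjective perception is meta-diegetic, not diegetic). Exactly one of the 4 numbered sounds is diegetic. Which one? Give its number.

3

(1) it has no source in the story world and no character can hear it — it's underscore → non-diegetic.
(2) an editorial stinger — it belongs to the cut, not the story world → non-diegetic.
(3) an in-world source (a zip); characters could hear it → diegetic.
(4) the caption isn't part of the story world, so neither is the sound tied to it → non-diegetic.
Only (3) is diegetic.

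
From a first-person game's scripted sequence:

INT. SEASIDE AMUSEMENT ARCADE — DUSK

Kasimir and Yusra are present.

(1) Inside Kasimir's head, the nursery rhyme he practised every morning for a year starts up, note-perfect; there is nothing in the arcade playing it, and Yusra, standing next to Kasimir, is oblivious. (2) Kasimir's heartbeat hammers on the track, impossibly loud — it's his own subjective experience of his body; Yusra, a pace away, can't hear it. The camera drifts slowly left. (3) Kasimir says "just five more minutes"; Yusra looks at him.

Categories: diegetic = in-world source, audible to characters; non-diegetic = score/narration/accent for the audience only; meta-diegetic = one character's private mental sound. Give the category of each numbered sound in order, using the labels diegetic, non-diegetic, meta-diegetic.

meta-diegetic, meta-diegetic, diegetic

(1) the music is a memory playing inside Kasimir's mind alone; no real-world source, Yusra can't hear it → meta-diegetic.
Sound (2): point-of-audition from inside Kasimir's body; not a sound in the room, so meta-diegetic.
(3) Kasimir is a character speaking aloud in the scene → diegetic.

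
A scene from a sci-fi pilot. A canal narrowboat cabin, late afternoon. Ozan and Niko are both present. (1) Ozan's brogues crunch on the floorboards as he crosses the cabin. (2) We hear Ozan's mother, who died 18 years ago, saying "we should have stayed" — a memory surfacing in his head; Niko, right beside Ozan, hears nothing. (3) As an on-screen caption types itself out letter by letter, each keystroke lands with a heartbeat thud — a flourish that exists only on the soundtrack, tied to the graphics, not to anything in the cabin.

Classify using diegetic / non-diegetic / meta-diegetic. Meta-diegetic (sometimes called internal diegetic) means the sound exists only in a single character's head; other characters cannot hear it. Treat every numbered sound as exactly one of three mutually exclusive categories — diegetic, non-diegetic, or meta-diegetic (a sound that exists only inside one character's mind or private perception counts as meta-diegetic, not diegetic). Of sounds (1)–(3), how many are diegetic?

Sound (1): Ozan's footsteps are produced in the story world, so diegetic.
(2) is meta-diegetic: it's Ozan's recollection rendered as sound; the other character can't hear it.
(3) is non-diegetic: the caption isn't part of the story world, so neither is the sound tied to it.
So 1 of the 3 is diegetic: (1).

1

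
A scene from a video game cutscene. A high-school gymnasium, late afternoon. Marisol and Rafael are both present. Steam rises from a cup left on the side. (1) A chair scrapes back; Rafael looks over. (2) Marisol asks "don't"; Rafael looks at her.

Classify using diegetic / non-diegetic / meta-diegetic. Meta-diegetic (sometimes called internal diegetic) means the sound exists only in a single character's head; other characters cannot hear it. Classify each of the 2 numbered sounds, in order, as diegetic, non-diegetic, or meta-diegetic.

(1) is diegetic: a chair is a real object/event in the scene's world.
(2) is diegetic: Marisol is a character speaking aloud in the scene.

diegetic, diegetic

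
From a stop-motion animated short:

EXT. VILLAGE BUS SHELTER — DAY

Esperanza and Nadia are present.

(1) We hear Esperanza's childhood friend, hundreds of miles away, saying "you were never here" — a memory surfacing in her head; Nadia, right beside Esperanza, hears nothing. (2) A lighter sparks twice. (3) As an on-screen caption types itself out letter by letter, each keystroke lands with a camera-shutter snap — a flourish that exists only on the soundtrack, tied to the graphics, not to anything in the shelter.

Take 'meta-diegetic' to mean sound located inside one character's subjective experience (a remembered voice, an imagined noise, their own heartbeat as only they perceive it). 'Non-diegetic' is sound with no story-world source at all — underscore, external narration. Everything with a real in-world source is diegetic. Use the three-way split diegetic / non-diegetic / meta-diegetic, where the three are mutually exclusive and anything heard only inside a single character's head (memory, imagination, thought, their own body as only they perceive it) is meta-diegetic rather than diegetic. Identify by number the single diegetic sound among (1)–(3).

Sound (1): it's Esperanza's recollection rendered as sound; the other character can't hear it, so meta-diegetic.
Sound (2): the sound comes from a lighter physically present in the location, so diegetic.
(3) it accompanies on-screen graphics, not anything inside the story world → non-diegetic.
Only (2) is diegetic.

2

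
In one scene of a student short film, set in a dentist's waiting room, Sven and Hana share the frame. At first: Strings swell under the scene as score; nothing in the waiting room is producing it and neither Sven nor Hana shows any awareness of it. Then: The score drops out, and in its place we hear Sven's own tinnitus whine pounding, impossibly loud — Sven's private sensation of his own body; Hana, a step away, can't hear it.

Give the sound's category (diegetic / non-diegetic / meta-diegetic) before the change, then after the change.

non-diegetic, meta-diegetic

Before the change: underscore with no in-world source, inaudible to the characters → non-diegetic.
After the change: the body sound is Sven's subjective perception alone — Hana can't hear it → meta-diegetic.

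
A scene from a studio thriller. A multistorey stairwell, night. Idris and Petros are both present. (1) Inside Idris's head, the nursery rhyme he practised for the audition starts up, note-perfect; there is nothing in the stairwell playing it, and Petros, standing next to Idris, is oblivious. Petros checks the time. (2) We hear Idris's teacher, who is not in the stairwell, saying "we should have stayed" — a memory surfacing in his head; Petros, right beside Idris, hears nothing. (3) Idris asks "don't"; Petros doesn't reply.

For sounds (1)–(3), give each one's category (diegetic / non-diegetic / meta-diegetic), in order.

(1) is meta-diegetic: it lives in Idris's subjectivity, not in the stairwell.
(2) is meta-diegetic: a remembered line, private to Idris — not present in the room, not audible to Petros.
(3) is diegetic: Idris is a character speaking aloud in the scene.

meta-diegetic, meta-diegetic, diegetic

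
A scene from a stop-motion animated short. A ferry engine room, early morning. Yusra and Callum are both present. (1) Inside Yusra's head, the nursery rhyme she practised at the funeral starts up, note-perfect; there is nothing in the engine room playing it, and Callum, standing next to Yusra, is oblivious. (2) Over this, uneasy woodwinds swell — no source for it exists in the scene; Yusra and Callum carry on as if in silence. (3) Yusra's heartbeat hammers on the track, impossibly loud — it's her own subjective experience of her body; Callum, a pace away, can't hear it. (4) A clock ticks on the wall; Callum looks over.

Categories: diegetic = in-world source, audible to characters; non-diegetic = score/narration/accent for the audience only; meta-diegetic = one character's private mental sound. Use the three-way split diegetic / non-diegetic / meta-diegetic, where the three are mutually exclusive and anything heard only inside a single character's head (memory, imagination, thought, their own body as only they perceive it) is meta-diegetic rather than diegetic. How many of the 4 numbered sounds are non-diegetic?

(1) the music is a memory playing inside Yusra's mind alone; no real-world source, Callum can't hear it → meta-diegetic.
Sound (2): nothing in the engine room produces it and the characters don't hear it — pure soundtrack, so non-diegetic.
(3) a subjective body sound — Yusra's private perception, inaudible to Callum → meta-diegetic.
(4) is diegetic: a clock is a real object/event in the scene's world.
So 1 of the 4 is non-diegetic: (2).

1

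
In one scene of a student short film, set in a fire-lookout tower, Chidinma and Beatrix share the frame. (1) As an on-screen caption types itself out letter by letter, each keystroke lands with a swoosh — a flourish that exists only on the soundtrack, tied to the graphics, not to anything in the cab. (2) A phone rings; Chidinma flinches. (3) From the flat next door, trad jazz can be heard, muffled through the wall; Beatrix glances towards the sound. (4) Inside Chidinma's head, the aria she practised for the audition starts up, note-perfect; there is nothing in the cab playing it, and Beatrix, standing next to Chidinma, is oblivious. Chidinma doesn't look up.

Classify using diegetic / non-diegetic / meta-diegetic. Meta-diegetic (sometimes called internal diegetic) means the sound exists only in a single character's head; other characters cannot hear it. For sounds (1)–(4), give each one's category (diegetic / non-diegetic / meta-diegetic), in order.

(1) is non-diegetic: the caption isn't part of the story world, so neither is the sound tied to it.
(2) a phone is a real object/event in the scene's world → diegetic.
Sound (3): off-screen diegetic: the source is out of frame but still in the story's space, so diegetic.
(4) is meta-diegetic: the music is a memory playing inside Chidinma's mind alone; no real-world source, Beatrix can't hear it.

non-diegetic, diegetic, diegetic, meta-diegetic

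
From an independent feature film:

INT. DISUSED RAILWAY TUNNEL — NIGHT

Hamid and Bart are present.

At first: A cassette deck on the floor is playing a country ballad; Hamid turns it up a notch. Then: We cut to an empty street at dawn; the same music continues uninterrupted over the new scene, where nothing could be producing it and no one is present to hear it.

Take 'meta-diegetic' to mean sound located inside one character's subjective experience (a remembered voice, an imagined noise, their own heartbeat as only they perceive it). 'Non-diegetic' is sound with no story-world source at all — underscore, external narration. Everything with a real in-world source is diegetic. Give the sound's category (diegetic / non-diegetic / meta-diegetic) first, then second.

diegetic, non-diegetic

First: a cassette deck is a real in-scene source and Hamid reacts to it → diegetic.
Second: there is no longer any in-world source and no one can hear it — it has become underscore → non-diegetic.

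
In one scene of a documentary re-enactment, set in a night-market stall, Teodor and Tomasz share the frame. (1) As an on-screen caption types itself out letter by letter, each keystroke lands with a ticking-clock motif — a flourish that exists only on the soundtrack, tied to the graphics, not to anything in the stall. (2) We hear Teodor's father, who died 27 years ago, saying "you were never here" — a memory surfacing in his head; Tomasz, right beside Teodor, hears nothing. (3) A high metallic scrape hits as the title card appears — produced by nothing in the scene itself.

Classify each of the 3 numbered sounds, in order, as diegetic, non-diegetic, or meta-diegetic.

non-diegetic, meta-diegetic, non-diegetic

Sound (1): sound married to a title/caption — outside the diegesis by definition, so non-diegetic.
(2) is meta-diegetic: the voice is a memory playing only inside Teodor's mind; Tomasz can't hear it.
Sound (3): it's a sound-design accent with no in-world source; no one in the scene can hear it, so non-diegetic.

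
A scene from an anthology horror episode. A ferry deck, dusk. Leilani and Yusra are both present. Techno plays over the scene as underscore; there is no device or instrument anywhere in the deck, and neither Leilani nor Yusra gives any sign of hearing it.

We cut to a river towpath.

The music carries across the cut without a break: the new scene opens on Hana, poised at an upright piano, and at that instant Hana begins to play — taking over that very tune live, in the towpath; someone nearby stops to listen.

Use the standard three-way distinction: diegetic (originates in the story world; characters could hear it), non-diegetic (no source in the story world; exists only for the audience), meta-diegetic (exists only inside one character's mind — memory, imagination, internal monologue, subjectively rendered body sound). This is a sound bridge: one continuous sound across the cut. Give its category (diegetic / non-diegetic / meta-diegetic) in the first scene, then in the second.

Scene one: there's no in-world source anywhere and no character hears it — underscore for the audience only → non-diegetic.
Scene two: from the moment Hana starts playing, the tune is being performed on an upright piano inside the story world and another character hears it → diegetic.

non-diegetic, diegetic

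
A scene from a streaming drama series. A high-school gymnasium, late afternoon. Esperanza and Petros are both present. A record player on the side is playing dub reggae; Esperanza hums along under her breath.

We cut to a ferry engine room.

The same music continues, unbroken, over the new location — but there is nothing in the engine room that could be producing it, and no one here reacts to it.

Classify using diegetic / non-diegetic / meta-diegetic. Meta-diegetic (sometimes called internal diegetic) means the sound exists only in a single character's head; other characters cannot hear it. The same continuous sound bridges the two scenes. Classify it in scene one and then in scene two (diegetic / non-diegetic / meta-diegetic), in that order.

Scene one: a record player is an on-screen source and Esperanza reacts to it → diegetic.
Scene two: there is no source in the engine room and no one hears it — it's now underscore → non-diegetic.

diegetic, non-diegetic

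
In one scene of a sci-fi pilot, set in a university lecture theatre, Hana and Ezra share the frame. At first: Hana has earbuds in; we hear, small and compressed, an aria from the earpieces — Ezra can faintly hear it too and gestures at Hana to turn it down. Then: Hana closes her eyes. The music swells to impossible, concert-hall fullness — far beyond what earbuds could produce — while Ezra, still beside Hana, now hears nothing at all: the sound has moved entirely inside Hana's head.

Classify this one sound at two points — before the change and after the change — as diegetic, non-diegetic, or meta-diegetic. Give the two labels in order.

Before the change: the earbuds are a physical source both characters can hear → diegetic.
After the change: the music now exists only as Hana's subjective experience; Ezra can no longer hear it → meta-diegetic.

diegetic, meta-diegetic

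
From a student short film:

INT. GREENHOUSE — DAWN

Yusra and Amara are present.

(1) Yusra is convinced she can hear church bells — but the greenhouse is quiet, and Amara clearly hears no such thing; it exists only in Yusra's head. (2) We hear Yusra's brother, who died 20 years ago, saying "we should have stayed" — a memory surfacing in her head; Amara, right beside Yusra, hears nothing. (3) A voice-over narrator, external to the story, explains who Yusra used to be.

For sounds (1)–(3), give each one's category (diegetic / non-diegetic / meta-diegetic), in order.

meta-diegetic, meta-diegetic, non-diegetic

Sound (1): subjective to Yusra: the greenhouse is silent and Amara hears nothing, so meta-diegetic.
(2) the voice is a memory playing only inside Yusra's mind; Amara can't hear it → meta-diegetic.
Sound (3): the narrator exists outside the story world, addressing only the audience, so non-diegetic.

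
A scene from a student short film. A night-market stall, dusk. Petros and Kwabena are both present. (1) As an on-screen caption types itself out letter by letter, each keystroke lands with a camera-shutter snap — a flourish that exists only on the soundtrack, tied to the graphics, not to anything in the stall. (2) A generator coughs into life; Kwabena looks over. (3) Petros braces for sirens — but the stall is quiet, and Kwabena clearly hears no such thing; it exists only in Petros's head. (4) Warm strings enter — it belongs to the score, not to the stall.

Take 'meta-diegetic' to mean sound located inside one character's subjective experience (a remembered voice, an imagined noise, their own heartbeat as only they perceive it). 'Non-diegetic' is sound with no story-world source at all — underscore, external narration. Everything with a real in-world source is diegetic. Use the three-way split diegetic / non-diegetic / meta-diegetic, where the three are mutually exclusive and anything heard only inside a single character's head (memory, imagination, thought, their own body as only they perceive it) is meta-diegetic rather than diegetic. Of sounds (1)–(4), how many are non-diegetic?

Sound (1): sound married to a title/caption — outside the diegesis by definition, so non-diegetic.
Sound (2): the sound comes from a generator physically present in the location, so diegetic.
Sound (3): subjective to Petros: the stall is silent and Kwabena hears nothing, so meta-diegetic.
(4) is non-diegetic: it has no source in the story world and no character can hear it — it's underscore.
Non-diegetic: (1), (4) — that's 2.

2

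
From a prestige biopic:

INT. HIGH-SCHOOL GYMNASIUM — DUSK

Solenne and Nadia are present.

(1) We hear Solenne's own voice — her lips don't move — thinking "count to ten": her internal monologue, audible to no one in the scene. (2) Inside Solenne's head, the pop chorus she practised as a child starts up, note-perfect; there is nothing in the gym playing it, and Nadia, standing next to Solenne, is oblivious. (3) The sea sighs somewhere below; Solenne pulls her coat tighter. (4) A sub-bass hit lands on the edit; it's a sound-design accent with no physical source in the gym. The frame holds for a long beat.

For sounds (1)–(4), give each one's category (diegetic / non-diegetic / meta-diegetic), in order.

meta-diegetic, meta-diegetic, diegetic, non-diegetic

(1) it's Solenne's unspoken thought, heard only by the audience via her subjectivity → meta-diegetic.
(2) is meta-diegetic: remembered music, private to Solenne — Nadia is oblivious because it isn't in the room.
(3) is diegetic: the sea is part of the location's real environment.
(4) an editorial stinger — it belongs to the cut, not the story world → non-diegetic.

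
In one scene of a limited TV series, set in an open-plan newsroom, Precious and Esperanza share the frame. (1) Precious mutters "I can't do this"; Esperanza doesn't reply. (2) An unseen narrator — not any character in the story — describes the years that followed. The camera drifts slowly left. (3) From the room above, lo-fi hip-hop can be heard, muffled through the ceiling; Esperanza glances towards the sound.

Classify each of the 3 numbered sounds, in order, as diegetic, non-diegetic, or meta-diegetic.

diegetic, non-diegetic, diegetic

(1) spoken by a character present in the story world → diegetic.
(2) commentary laid over the scene from outside the fiction → non-diegetic.
(3) is diegetic: the music has an off-screen but real-world source and a character hears it.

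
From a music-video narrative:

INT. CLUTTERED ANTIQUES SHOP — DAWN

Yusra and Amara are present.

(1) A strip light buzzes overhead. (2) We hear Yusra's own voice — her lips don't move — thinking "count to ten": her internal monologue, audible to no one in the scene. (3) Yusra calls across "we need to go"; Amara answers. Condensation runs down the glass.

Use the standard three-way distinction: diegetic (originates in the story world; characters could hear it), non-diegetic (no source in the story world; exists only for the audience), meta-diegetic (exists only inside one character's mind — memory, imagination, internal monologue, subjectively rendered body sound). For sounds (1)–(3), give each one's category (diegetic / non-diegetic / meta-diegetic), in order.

(1) a strip light is part of the location's real environment → diegetic.
(2) Yusra's thought-voice: a private mental sound no other character can hear → meta-diegetic.
(3) is diegetic: on-screen dialogue — Yusra speaks and Amara is there to hear.

diegetic, meta-diegetic, diegetic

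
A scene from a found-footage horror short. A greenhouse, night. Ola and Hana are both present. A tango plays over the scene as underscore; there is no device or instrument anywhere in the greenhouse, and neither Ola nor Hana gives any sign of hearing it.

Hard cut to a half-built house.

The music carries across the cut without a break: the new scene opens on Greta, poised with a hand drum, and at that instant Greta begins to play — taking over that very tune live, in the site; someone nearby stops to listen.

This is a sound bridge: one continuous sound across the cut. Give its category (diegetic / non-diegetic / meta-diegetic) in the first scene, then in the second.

non-diegetic, diegetic

Scene one: there's no in-world source anywhere and no character hears it — underscore for the audience only → non-diegetic.
Scene two: from the moment Greta starts playing, the tune is being performed on a hand drum inside the story world and another character hears it → diegetic.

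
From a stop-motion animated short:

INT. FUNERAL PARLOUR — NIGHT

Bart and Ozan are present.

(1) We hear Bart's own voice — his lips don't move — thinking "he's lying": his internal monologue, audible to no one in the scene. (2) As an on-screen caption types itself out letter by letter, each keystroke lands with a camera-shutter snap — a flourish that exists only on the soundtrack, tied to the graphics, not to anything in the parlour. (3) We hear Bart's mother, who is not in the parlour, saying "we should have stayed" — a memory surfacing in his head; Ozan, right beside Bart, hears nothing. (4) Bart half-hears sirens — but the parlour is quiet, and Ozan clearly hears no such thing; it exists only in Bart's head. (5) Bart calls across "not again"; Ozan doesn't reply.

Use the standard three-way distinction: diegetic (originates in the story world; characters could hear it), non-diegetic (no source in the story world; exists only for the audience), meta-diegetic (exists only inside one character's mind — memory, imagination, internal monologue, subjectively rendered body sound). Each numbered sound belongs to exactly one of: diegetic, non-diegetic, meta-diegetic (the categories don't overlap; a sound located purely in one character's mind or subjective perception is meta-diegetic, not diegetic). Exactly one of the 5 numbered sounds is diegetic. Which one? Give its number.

5

Sound (1): Bart's thought-voice: a private mental sound no other character can hear, so meta-diegetic.
Sound (2): sound married to a title/caption — outside the diegesis by definition, so non-diegetic.
(3) it's Bart's recollection rendered as sound; the other character can't hear it → meta-diegetic.
(4) subjective to Bart: the parlour is silent and Ozan hears nothing → meta-diegetic.
(5) is diegetic: Bart is a character speaking aloud in the scene.
Only (5) is diegetic.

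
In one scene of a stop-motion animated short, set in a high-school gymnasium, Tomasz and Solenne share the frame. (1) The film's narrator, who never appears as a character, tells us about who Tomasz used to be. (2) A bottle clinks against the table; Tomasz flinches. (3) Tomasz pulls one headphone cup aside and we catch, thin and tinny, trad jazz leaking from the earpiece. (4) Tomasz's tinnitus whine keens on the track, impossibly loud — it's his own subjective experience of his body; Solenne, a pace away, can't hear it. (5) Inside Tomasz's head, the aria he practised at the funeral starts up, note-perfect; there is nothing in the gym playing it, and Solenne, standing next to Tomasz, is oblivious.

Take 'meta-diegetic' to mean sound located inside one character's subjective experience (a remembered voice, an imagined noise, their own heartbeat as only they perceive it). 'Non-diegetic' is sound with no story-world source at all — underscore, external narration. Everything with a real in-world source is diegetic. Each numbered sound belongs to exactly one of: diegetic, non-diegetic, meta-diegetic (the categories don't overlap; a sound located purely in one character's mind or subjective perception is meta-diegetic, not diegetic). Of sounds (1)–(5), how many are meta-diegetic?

Sound (1): commentary laid over the scene from outside the fiction, so non-diegetic.
(2) an in-world source (a bottle); characters could hear it → diegetic.
(3) is diegetic: the earpiece is a real device on Tomasz's head — source music.
(4) point-of-audition from inside Tomasz's body; not a sound in the room → meta-diegetic.
(5) remembered music, private to Tomasz — Solenne is oblivious because it isn't in the room → meta-diegetic.
Meta-diegetic: (4), (5) — that's 2.

2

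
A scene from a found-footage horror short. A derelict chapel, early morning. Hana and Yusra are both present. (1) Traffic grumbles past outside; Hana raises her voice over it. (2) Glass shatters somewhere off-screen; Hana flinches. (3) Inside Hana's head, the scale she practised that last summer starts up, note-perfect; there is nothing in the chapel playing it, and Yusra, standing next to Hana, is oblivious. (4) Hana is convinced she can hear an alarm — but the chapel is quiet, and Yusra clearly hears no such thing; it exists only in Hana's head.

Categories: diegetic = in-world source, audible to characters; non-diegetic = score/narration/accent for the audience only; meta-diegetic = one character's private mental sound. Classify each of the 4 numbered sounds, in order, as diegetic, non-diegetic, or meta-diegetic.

diegetic, diegetic, meta-diegetic, meta-diegetic

(1) is diegetic: traffic is part of the location's real environment.
Sound (2): an in-world source (glass); characters could hear it, so diegetic.
(3) is meta-diegetic: the music is a memory playing inside Hana's mind alone; no real-world source, Yusra can't hear it.
(4) the sound is imagined by Hana; nothing in the story world is producing it and Yusra can't hear it → meta-diegetic.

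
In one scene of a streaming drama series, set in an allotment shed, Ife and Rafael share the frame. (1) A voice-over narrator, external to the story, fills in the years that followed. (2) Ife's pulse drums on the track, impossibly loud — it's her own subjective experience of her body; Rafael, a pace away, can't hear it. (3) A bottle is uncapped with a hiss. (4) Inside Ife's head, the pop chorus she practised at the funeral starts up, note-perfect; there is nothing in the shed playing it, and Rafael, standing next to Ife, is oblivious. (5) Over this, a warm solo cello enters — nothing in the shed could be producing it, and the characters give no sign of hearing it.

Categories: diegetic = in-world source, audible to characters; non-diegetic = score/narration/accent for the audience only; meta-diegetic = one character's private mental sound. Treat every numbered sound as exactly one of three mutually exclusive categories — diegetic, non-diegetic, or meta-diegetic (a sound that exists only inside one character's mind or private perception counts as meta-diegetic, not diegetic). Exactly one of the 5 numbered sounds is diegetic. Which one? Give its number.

(1) is non-diegetic: commentary laid over the scene from outside the fiction.
Sound (2): it's Ife's internal bodily sensation rendered as sound; only Ife 'hears' it, so meta-diegetic.
(3) is diegetic: a bottle is a real object/event in the scene's world.
(4) is meta-diegetic: the music is a memory playing inside Ife's mind alone; no real-world source, Rafael can't hear it.
Sound (5): it has no source in the story world and no character can hear it — it's underscore, so non-diegetic.
Only (3) is diegetic.

3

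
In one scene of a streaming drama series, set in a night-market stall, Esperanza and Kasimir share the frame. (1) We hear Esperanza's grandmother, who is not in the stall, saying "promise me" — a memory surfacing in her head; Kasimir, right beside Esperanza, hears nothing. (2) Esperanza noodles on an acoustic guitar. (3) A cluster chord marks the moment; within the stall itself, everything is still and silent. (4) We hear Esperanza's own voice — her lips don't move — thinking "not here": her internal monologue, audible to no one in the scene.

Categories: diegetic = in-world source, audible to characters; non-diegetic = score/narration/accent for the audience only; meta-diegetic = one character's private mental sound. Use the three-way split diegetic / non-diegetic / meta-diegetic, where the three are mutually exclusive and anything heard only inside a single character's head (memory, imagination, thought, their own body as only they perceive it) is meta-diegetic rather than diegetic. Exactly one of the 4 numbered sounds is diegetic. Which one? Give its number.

2

Sound (1): the voice is a memory playing only inside Esperanza's mind; Kasimir can't hear it, so meta-diegetic.
(2) is diegetic: Esperanza is producing the music live, in the story world.
(3) is non-diegetic: nothing in the scene produces it; it's an accent added for the audience.
(4) is meta-diegetic: internal monologue — inside Esperanza's mind, not spoken into the scene.
Only (2) is diegetic.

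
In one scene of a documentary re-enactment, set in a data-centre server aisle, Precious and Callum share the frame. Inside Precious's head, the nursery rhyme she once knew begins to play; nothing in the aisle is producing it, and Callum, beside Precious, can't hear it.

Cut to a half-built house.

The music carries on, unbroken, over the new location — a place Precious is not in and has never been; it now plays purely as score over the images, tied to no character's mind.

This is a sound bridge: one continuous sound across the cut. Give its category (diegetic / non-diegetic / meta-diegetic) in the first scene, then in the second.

meta-diegetic, non-diegetic

Scene one: the music exists only inside Precious's mind; Callum can't hear it → meta-diegetic.
Scene two: it's detached from Precious entirely and plays over unrelated images with no in-world source — conventional underscore → non-diegetic.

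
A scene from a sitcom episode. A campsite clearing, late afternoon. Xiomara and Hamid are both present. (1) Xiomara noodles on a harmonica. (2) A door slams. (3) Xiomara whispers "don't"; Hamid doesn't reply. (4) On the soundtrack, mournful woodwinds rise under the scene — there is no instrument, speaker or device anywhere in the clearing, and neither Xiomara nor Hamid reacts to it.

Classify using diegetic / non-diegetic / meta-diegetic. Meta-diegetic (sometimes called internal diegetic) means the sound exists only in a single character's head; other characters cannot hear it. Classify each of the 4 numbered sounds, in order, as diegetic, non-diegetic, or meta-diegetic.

Sound (1): a character is playing a harmonica on screen, so diegetic.
Sound (2): a door is a real object/event in the scene's world, so diegetic.
Sound (3): Xiomara is a character speaking aloud in the scene, so diegetic.
Sound (4): nothing in the clearing produces it and the characters don't hear it — pure soundtrack, so non-diegetic.

diegetic, diegetic, diegetic, non-diegetic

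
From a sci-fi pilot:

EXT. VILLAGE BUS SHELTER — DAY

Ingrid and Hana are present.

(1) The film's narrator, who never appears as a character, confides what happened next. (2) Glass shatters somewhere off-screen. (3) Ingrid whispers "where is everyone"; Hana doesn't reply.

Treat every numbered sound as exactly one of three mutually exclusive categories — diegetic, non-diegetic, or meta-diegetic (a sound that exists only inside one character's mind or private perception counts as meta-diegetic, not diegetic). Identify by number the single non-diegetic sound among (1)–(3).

1

(1) is non-diegetic: the narrator exists outside the story world, addressing only the audience.
(2) is diegetic: the sound comes from glass physically present in the location.
Sound (3): spoken by a character present in the story world, so diegetic.
Only (1) is non-diegetic.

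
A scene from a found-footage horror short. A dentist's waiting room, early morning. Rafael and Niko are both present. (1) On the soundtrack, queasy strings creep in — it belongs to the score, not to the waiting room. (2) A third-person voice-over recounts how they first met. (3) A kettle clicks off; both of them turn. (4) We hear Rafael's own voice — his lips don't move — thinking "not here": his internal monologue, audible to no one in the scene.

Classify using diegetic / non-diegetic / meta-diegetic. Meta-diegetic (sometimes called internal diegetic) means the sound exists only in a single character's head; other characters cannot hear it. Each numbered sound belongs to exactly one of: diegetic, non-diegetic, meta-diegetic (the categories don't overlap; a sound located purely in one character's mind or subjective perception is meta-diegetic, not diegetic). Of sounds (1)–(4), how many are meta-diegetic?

1

Sound (1): it has no source in the story world and no character can hear it — it's underscore, so non-diegetic.
(2) external voice-over — not a character, not heard by anyone in the scene → non-diegetic.
(3) an in-world source (a kettle); characters could hear it → diegetic.
(4) Rafael's thought-voice: a private mental sound no other character can hear → meta-diegetic.
Meta-diegetic: (4) — that's 1.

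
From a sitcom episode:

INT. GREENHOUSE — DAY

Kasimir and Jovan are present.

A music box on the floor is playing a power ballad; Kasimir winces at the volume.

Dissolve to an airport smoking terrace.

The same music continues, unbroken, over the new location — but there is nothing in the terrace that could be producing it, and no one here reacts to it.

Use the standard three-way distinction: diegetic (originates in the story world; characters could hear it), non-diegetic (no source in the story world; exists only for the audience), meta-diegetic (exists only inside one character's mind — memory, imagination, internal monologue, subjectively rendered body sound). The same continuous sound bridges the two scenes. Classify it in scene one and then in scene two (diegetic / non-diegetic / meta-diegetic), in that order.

diegetic, non-diegetic

Scene one: a music box is an on-screen source and Kasimir reacts to it → diegetic.
Scene two: there is no source in the terrace and no one hears it — it's now underscore → non-diegetic.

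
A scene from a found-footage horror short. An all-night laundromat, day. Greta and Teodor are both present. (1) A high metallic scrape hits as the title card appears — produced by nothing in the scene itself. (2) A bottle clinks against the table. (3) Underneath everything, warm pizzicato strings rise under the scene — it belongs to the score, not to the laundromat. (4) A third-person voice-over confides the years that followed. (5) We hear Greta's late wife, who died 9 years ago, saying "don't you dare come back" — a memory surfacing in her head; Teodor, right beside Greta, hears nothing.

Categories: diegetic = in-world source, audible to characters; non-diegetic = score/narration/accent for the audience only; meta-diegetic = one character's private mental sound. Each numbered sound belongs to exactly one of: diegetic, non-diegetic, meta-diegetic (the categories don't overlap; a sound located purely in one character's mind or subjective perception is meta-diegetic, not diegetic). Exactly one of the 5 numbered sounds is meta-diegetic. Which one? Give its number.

5

Sound (1): nothing in the scene produces it; it's an accent added for the audience, so non-diegetic.
(2) is diegetic: the sound comes from a bottle physically present in the location.
(3) it has no source in the story world and no character can hear it — it's underscore → non-diegetic.
(4) is non-diegetic: the narrator exists outside the story world, addressing only the audience.
(5) is meta-diegetic: it's Greta's recollection rendered as sound; the other character can't hear it.
Only (5) is meta-diegetic.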